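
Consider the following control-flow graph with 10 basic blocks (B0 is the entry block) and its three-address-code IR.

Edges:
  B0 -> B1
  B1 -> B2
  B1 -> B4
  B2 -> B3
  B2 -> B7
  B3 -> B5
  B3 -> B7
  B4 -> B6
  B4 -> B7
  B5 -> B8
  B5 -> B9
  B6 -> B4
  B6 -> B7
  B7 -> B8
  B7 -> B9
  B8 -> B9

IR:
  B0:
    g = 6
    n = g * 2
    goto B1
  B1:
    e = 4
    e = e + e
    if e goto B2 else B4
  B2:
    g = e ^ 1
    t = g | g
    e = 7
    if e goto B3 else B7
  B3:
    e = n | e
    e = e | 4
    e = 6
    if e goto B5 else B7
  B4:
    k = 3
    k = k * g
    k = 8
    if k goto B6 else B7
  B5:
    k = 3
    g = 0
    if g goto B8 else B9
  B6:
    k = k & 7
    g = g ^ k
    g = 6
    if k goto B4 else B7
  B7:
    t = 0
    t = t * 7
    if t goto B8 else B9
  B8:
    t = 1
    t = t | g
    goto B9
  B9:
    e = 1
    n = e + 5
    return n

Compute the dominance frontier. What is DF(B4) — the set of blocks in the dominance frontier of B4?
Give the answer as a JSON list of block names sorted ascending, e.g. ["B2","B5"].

Answer: ["B4", "B7"]

Analysis:
idom tree: B1←B0 B2←B1 B3←B2 B4←B1 B5←B3 B6←B4 B7←B1 B8←B1 B9←B1
Join-block Dom:
  B4: preds {B1,B6}: {B0,B1} ∩ {B0,B1,B4,B6} = {B0,B1}; idom=B1
  B7: preds {B2,B3,B4,B6}: {B0,B1,B2} ∩ {B0,B1,B2,B3} ∩ {B0,B1,B4} ∩ {B0,B1,B4,B6} = {B0,B1}; idom=B1
  B8: preds {B5,B7}: {B0,B1,B2,B3,B5} ∩ {B0,B1,B7} = {B0,B1}; idom=B1
  B9: preds {B5,B7,B8}: {B0,B1,B2,B3,B5} ∩ {B0,B1,B7} ∩ {B0,B1,B8} = {B0,B1}; idom=B1

DF derivation:
  B4←B1: walk · to B1
  B4←B6: walk B6→B4 to B1
  B7←B2: walk B2 to B1
  B7←B3: walk B3→B2 to B1
  B7←B4: walk B4 to B1
  B7←B6: walk B6→B4 to B1
  B8←B5: walk B5→B3→B2 to B1
  B8←B7: walk B7 to B1
  B9←B5: walk B5→B3→B2 to B1
  B9←B7: walk B7 to B1
  B9←B8: walk B8 to B1
  B0 → ∅
  B1 → ∅
  B2 → {B7,B8,B9}
  B3 → {B7,B8,B9}
  B4 → {B4,B7}
  B5 → {B8,B9}
  B6 → {B4,B7}
  B7 → {B8,B9}
  B8 → {B9}
  B9 → ∅

DF(B4) = ["B4", "B7"]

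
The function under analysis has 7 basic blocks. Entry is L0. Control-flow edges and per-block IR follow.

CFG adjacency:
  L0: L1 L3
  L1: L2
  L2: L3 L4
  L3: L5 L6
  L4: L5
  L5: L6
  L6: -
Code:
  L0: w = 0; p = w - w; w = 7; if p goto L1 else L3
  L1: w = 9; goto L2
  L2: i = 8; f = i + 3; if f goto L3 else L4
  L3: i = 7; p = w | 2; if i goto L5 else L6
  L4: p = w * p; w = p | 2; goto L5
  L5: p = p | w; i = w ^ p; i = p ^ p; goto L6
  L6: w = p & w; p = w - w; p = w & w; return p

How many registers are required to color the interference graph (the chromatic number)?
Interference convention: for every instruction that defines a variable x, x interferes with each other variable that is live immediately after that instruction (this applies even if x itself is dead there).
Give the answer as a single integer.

Answer: 3

Derivation:
Per-block:
  L0: {p,w} / ∅
  L1: {w} / ∅
  L2: {f,i} / ∅
  L3: {i,p} / {w}
  L4: {p,w} / {p,w}
  L5: {i,p} / {p,w}
  L6: {p,w} / {p,w}

Backward fixpoint:
  L0 li=∅ lo={p,w}
  L1 li={p} lo={p,w}
  L2 li={p,w} lo={p,w}
  L3 li={w} lo={p,w}
  L4 li={p,w} lo={p,w}
  L5 li={p,w} lo={p,w}
  L6 li={p,w} lo=∅

Interfere edges:
  f — {p,w}
  i — {p,w}
  p — {f,i,w}
  w — {f,i,p}

Registers:
  lower bound: {f,p,w} mutually conflict ⇒ χ ≥ 3
  3-colouring: R0={p}  R1={w}  R2={f,i}
  χ = 3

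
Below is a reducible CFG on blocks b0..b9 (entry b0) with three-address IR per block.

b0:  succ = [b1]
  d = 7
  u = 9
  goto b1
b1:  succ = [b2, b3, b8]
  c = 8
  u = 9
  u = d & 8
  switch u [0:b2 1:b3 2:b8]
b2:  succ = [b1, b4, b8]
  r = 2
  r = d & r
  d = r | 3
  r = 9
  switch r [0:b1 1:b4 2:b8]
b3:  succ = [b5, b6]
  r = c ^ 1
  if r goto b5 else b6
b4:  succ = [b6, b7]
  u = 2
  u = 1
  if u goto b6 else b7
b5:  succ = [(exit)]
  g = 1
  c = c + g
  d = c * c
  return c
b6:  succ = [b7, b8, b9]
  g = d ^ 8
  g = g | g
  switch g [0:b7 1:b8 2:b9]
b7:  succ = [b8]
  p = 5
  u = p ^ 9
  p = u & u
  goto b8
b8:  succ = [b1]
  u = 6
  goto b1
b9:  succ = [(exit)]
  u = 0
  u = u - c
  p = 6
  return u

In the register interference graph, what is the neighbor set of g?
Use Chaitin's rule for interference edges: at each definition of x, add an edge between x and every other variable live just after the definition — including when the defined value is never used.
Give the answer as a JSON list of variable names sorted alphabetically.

Per-block:
  b0: def={d,u} ue=∅
  b1: def={c,u} ue={d}
  b2: def={d,r} ue={d}
  b3: def={r} ue={c}
  b4: def={u} ue=∅
  b5: def={c,d,g} ue={c}
  b6: def={g} ue={d}
  b7: def={p,u} ue=∅
  b8: def={u} ue=∅
  b9: def={p,u} ue={c}

Liveness:
  b0: in=∅ out={d}
  b1: in={d} out={c,d}
  b2: in={c,d} out={c,d}
  b3: in={c,d} out={c,d}
  b4: in={c,d} out={c,d}
  b5: in={c} out=∅
  b6: in={c,d} out={c,d}
  b7: in={d} out={d}
  b8: in={d} out={d}
  b9: in={c} out=∅

Interference:
  c: {d,g,r,u}
  d: {c,g,p,r,u}
  g: {c,d}
  p: {d,u}
  r: {c,d}
  u: {c,d,p}

N(g) = ["c", "d"]

Answer: ["c", "d"]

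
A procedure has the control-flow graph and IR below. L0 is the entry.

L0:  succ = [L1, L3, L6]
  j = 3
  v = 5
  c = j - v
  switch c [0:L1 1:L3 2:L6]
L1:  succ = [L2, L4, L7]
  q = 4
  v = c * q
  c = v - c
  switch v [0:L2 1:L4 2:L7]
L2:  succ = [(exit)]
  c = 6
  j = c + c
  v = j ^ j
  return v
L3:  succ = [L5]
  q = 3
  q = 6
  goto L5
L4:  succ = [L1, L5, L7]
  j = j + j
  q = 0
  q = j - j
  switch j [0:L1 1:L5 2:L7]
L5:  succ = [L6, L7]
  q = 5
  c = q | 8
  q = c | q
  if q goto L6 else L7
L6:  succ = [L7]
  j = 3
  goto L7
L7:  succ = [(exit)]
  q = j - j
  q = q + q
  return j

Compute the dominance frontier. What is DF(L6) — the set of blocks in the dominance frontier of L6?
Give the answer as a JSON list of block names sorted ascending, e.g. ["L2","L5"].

idom tree: L1←L0 L2←L1 L3←L0 L4←L1 L5←L0 L6←L0 L7←L0
Dom∩ at merges:
  L1: preds {L0,L4}: {L0} ∩ {L0,L1,L4} = {L0}; idom=L0
  L5: preds {L3,L4}: {L0,L3} ∩ {L0,L1,L4} = {L0}; idom=L0
  L6: preds {L0,L5}: {L0} ∩ {L0,L5} = {L0}; idom=L0
  L7: preds {L1,L4,L5,L6}: {L0,L1} ∩ {L0,L1,L4} ∩ {L0,L5} ∩ {L0,L6} = {L0}; idom=L0

DF walk-up:
  L1←L0: walk · to L0
  L1←L4: walk L4→L1 to L0
  L5←L3: walk L3 to L0
  L5←L4: walk L4→L1 to L0
  L6←L0: walk · to L0
  L6←L5: walk L5 to L0
  L7←L1: walk L1 to L0
  L7←L4: walk L4→L1 to L0
  L7←L5: walk L5 to L0
  L7←L6: walk L6 to L0
  DF(L0)=∅
  DF(L1)={L1,L5,L7}
  DF(L2)=∅
  DF(L3)={L5}
  DF(L4)={L1,L5,L7}
  DF(L5)={L6,L7}
  DF(L6)={L7}
  DF(L7)=∅

DF(L6) = ["L7"]

Answer: ["L7"]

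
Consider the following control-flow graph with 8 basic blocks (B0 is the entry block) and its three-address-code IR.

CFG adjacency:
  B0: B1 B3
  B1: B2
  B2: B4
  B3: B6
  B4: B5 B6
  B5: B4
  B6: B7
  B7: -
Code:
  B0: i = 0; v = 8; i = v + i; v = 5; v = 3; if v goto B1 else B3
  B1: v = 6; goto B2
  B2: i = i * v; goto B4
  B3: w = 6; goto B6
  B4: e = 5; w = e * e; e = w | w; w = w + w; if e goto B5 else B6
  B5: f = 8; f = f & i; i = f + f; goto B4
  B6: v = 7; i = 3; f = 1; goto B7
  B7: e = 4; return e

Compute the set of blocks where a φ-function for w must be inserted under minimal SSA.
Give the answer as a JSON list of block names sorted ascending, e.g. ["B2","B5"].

idom tree: B1←B0 B2←B1 B3←B0 B4←B2 B5←B4 B6←B0 B7←B6
Dom∩ at merges:
  B4: preds {B2,B5}: {B0,B1,B2} ∩ {B0,B1,B2,B4,B5} = {B0,B1,B2}; idom=B2
  B6: preds {B3,B4}: {B0,B3} ∩ {B0,B1,B2,B4} = {B0}; idom=B0

DF walk-up:
  B4←B2: walk · to B2
  B4←B5: walk B5→B4 to B2
  B6←B3: walk B3 to B0
  B6←B4: walk B4→B2→B1 to B0
  B0 → ∅
  B1 → {B6}
  B2 → {B6}
  B3 → {B6}
  B4 → {B4,B6}
  B5 → {B4}
  B6 → ∅
  B7 → ∅

φ for w: defs {B3,B4}
  DF⁺ = {B4,B6}

Answer: ["B4", "B6"]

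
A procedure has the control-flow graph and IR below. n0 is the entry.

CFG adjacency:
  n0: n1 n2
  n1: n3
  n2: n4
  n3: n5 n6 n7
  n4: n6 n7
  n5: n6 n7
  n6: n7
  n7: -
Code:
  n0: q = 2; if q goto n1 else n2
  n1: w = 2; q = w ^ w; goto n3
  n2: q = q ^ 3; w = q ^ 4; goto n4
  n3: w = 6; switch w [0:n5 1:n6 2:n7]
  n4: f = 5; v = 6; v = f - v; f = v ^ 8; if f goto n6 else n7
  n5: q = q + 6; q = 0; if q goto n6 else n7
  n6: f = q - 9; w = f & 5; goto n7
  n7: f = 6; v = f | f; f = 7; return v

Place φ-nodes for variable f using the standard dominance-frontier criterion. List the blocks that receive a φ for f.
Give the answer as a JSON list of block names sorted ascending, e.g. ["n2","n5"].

idom tree: n1←n0 n2←n0 n3←n1 n4←n2 n5←n3 n6←n0 n7←n0
Join-block Dom:
  n6: preds {n3,n4,n5}: {n0,n1,n3} ∩ {n0,n2,n4} ∩ {n0,n1,n3,n5} = {n0}; idom=n0
  n7: preds {n3,n4,n5,n6}: {n0,n1,n3} ∩ {n0,n2,n4} ∩ {n0,n1,n3,n5} ∩ {n0,n6} = {n0}; idom=n0

DF walk-up:
  n6←n3: walk n3→n1 to n0
  n6←n4: walk n4→n2 to n0
  n6←n5: walk n5→n3→n1 to n0
  n7←n3: walk n3→n1 to n0
  n7←n4: walk n4→n2 to n0
  n7←n5: walk n5→n3→n1 to n0
  n7←n6: walk n6 to n0
  n0 → ∅
  n1 → {n6,n7}
  n2 → {n6,n7}
  n3 → {n6,n7}
  n4 → {n6,n7}
  n5 → {n6,n7}
  n6 → {n7}
  n7 → ∅

φ for f: defs {n4,n6,n7}
  DF⁺ = {n6,n7}

Answer: ["n6", "n7"]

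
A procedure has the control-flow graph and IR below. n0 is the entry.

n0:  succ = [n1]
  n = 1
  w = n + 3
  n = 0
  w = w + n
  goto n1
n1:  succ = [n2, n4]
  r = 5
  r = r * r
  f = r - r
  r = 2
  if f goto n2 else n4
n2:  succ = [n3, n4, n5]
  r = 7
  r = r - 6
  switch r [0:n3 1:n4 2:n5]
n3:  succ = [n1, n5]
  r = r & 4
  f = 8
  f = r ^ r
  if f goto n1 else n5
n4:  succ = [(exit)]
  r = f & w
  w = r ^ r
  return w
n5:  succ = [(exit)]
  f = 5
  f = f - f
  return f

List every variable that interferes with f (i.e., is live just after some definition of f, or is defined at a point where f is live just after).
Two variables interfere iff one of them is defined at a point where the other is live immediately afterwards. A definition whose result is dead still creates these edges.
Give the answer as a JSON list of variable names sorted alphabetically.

Block summaries:
  n0: {n,w} / ∅
  n1: {f,r} / ∅
  n2: {r} / ∅
  n3: {f,r} / {r}
  n4: {r,w} / {f,w}
  n5: {f} / ∅

Liveness:
  n0 li=∅ lo={w}
  n1 li={w} lo={f,w}
  n2 li={f,w} lo={f,r,w}
  n3 li={r,w} lo={w}
  n4 li={f,w} lo=∅
  n5 li=∅ lo=∅

Interfere edges:
  f: {r,w}
  n: {w}
  r: {f,w}
  w: {f,n,r}

N(f) = ["r", "w"]

Answer: ["r", "w"]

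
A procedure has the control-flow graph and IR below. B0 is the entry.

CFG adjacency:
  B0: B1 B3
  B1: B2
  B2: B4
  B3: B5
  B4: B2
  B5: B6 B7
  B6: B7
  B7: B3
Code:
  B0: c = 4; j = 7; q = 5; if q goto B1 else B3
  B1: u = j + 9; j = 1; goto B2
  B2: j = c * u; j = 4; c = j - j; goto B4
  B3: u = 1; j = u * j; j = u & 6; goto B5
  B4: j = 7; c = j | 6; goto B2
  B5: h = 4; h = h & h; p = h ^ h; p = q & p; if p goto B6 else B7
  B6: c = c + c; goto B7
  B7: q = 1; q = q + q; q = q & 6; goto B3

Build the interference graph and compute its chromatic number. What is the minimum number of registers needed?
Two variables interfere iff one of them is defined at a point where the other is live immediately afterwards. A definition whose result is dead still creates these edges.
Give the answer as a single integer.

Answer: 4

Derivation:
def/use:
  B0 def {c,j,q} use ∅
  B1 def {j,u} use {j}
  B2 def {c,j} use {c,u}
  B3 def {j,u} use {j}
  B4 def {c,j} use ∅
  B5 def {h,p} use {q}
  B6 def {c} use {c}
  B7 def {q} use ∅

Backward fixpoint:
  live B0: ∅→{c,j,q}
  live B1: {c,j}→{c,u}
  live B2: {c,u}→{u}
  live B3: {c,j,q}→{c,j,q}
  live B4: {u}→{c,u}
  live B5: {c,j,q}→{c,j}
  live B6: {c,j}→{c,j}
  live B7: {c,j}→{c,j,q}

Interfere edges:
  c: {h,j,p,q,u}
  h: {c,j,q}
  j: {c,h,p,q,u}
  p: {c,j,q}
  q: {c,h,j,p,u}
  u: {c,j,q}

Colouring:
  lower bound: {c,h,j,q} mutually conflict ⇒ χ ≥ 4
  4-colouring: R0={c}  R1={j}  R2={q}  R3={h,p,u}
  χ = 4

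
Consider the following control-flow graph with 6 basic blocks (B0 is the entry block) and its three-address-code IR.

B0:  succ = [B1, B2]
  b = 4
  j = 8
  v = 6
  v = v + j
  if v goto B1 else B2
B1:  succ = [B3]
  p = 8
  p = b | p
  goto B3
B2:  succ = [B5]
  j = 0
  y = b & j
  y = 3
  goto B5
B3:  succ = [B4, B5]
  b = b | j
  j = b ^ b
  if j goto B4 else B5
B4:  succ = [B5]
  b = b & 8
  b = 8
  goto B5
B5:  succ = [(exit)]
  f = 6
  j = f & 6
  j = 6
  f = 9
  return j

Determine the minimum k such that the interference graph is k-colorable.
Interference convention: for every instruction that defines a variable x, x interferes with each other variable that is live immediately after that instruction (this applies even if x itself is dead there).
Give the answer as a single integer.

Block summaries:
  B0: {b,j,v} / ∅
  B1: {p} / {b}
  B2: {j,y} / {b}
  B3: {b,j} / {b,j}
  B4: {b} / {b}
  B5: {f,j} / ∅

Liveness:
  B0: in=∅ out={b,j}
  B1: in={b,j} out={b,j}
  B2: in={b} out=∅
  B3: in={b,j} out={b}
  B4: in={b} out=∅
  B5: in=∅ out=∅

Interference:
  b: {j,p,v}
  f: {j}
  j: {b,f,p,v}
  p: {b,j}
  v: {b,j}
  y: ∅

Colouring:
  clique {b,j,p} ⇒ need ≥ 3
  assign b→R1 f→R1 j→R0 p→R2 v→R2 y→R0 — no edge inside a register ⇒ χ ≤ 3
  χ = 3

Answer: 3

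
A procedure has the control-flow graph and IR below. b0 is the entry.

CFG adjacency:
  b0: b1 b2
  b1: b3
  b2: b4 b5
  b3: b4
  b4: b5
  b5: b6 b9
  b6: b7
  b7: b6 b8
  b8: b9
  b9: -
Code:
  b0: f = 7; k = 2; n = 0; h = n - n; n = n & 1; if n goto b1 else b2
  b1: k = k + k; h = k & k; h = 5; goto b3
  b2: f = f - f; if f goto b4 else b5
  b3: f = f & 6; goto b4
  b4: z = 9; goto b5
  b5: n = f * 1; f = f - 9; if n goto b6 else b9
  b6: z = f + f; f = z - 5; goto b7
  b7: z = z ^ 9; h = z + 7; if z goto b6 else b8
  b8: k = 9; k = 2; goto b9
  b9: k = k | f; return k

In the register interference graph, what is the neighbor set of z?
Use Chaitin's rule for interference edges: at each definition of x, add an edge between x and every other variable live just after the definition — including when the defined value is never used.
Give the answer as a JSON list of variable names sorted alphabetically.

Block summaries:
  b0 def {f,h,k,n} use ∅
  b1 def {h,k} use {k}
  b2 def {f} use {f}
  b3 def {f} use {f}
  b4 def {z} use ∅
  b5 def {f,n} use {f}
  b6 def {f,z} use {f}
  b7 def {h,z} use {z}
  b8 def {k} use ∅
  b9 def {k} use {f,k}

Liveness:
  live b0: ∅→{f,k}
  live b1: {f,k}→{f,k}
  live b2: {f,k}→{f,k}
  live b3: {f,k}→{f,k}
  live b4: {f,k}→{f,k}
  live b5: {f,k}→{f,k}
  live b6: {f}→{f,z}
  live b7: {f,z}→{f}
  live b8: {f}→{f,k}
  live b9: {f,k}→∅

Conflict graph:
  f: {h,k,n,z}
  h: {f,k,n,z}
  k: {f,h,n,z}
  n: {f,h,k}
  z: {f,h,k}

N(z) = ["f", "h", "k"]

Answer: ["f", "h", "k"]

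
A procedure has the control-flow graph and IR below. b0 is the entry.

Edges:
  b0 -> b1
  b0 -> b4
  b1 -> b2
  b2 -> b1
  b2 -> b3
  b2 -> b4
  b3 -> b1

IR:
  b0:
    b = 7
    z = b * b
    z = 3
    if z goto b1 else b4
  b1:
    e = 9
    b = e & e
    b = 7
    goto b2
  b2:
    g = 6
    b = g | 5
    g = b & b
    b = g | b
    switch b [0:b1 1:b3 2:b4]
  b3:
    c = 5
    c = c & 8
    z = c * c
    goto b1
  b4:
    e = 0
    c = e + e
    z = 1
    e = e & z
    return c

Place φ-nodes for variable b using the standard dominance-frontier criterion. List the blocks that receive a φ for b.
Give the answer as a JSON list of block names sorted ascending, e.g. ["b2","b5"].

Answer: ["b1", "b4"]

Analysis:
idom tree: b1←b0 b2←b1 b3←b2 b4←b0
Dom∩ at merges:
  b1: preds {b0,b2,b3}: {b0} ∩ {b0,b1,b2} ∩ {b0,b1,b2,b3} = {b0}; idom=b0
  b4: preds {b0,b2}: {b0} ∩ {b0,b1,b2} = {b0}; idom=b0

Frontier:
  b1←b0: walk · to b0
  b1←b2: walk b2→b1 to b0
  b1←b3: walk b3→b2→b1 to b0
  b4←b0: walk · to b0
  b4←b2: walk b2→b1 to b0
  DF(b0)=∅
  DF(b1)={b1,b4}
  DF(b2)={b1,b4}
  DF(b3)={b1}
  DF(b4)=∅

φ for b: defs {b0,b1,b2}
  DF⁺ = {b1,b4}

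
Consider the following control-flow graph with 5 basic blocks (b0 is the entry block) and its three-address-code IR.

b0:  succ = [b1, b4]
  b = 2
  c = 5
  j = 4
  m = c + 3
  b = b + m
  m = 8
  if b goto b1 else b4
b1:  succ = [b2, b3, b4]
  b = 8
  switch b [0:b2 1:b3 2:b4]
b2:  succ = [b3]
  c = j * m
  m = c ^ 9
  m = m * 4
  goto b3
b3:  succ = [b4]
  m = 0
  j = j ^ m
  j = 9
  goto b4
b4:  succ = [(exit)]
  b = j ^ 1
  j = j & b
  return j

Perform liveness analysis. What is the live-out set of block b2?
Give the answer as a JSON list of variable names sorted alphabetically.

Per-block:
  b0 def {b,c,j,m} use ∅
  b1 def {b} use ∅
  b2 def {c,m} use {j,m}
  b3 def {j,m} use {j}
  b4 def {b,j} use {j}

Live sets:
  b0 li=∅ lo={j,m}
  b1 li={j,m} lo={j,m}
  b2 li={j,m} lo={j}
  b3 li={j} lo={j}
  b4 li={j} lo=∅

live-out(b2) = ["j"]

Answer: ["j"]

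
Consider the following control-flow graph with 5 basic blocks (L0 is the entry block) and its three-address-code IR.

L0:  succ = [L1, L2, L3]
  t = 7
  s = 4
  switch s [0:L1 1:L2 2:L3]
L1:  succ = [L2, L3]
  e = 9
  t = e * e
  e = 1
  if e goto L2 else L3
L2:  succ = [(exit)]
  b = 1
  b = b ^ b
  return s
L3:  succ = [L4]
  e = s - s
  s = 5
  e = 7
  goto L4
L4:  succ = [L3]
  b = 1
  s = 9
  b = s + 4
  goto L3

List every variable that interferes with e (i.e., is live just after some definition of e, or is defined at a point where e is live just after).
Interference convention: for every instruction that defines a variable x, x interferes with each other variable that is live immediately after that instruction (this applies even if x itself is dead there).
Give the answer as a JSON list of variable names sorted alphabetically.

Answer: ["s"]

Analysis:
def/use:
  L0: def={s,t} ue=∅
  L1: def={e,t} ue=∅
  L2: def={b} ue={s}
  L3: def={e,s} ue={s}
  L4: def={b,s} ue=∅

Backward fixpoint:
  L0 li=∅ lo={s}
  L1 li={s} lo={s}
  L2 li={s} lo=∅
  L3 li={s} lo=∅
  L4 li=∅ lo={s}

Conflict graph:
  b: {s}
  e: {s}
  s: {b,e,t}
  t: {s}

N(e) = ["s"]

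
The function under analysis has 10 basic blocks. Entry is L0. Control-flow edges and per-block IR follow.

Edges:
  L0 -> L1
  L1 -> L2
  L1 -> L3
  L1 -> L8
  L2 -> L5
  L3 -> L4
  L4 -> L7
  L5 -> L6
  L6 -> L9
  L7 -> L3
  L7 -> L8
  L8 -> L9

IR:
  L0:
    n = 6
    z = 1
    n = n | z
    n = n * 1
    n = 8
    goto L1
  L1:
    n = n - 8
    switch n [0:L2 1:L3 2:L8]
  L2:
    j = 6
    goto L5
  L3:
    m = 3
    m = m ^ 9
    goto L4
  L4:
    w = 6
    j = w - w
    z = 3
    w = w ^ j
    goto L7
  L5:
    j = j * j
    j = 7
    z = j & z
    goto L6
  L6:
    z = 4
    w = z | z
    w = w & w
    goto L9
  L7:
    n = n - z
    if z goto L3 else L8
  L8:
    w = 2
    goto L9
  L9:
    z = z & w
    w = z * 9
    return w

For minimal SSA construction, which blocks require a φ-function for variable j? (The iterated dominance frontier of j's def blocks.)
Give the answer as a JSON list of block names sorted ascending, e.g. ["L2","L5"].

idom tree: L1←L0 L2←L1 L3←L1 L4←L3 L5←L2 L6←L5 L7←L4 L8←L1 L9←L1
Join-block Dom:
  L3: preds {L1,L7}: {L0,L1} ∩ {L0,L1,L3,L4,L7} = {L0,L1}; idom=L1
  L8: preds {L1,L7}: {L0,L1} ∩ {L0,L1,L3,L4,L7} = {L0,L1}; idom=L1
  L9: preds {L6,L8}: {L0,L1,L2,L5,L6} ∩ {L0,L1,L8} = {L0,L1}; idom=L1

Frontier:
  L3←L1: walk · to L1
  L3←L7: walk L7→L4→L3 to L1
  L8←L1: walk · to L1
  L8←L7: walk L7→L4→L3 to L1
  L9←L6: walk L6→L5→L2 to L1
  L9←L8: walk L8 to L1
  L0: DF=∅
  L1: DF=∅
  L2: DF={L9}
  L3: DF={L3,L8}
  L4: DF={L3,L8}
  L5: DF={L9}
  L6: DF={L9}
  L7: DF={L3,L8}
  L8: DF={L9}
  L9: DF=∅

φ for j: defs {L2,L4,L5}
  DF⁺ = {L3,L8,L9}

Answer: ["L3", "L8", "L9"]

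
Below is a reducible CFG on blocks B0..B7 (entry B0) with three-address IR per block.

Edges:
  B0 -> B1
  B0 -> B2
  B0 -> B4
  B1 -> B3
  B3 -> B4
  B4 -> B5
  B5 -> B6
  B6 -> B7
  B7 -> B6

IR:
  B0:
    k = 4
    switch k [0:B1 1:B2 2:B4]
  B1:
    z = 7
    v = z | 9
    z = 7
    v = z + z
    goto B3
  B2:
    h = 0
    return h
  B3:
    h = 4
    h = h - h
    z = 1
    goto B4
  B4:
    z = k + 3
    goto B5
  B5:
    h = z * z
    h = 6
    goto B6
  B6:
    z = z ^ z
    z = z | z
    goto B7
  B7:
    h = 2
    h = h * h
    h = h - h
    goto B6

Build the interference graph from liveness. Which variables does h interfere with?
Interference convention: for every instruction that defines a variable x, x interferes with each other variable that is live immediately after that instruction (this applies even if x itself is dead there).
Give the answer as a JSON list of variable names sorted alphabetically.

def/use:
  B0: {k} / ∅
  B1: {v,z} / ∅
  B2: {h} / ∅
  B3: {h,z} / ∅
  B4: {z} / {k}
  B5: {h} / {z}
  B6: {z} / {z}
  B7: {h} / ∅

Live sets:
  live B0: ∅→{k}
  live B1: {k}→{k}
  live B2: ∅→∅
  live B3: {k}→{k}
  live B4: {k}→{z}
  live B5: {z}→{z}
  live B6: {z}→{z}
  live B7: {z}→{z}

Interference:
  h↔{k,z}
  k↔{h,v,z}
  v↔{k}
  z↔{h,k}

N(h) = ["k", "z"]

Answer: ["k", "z"]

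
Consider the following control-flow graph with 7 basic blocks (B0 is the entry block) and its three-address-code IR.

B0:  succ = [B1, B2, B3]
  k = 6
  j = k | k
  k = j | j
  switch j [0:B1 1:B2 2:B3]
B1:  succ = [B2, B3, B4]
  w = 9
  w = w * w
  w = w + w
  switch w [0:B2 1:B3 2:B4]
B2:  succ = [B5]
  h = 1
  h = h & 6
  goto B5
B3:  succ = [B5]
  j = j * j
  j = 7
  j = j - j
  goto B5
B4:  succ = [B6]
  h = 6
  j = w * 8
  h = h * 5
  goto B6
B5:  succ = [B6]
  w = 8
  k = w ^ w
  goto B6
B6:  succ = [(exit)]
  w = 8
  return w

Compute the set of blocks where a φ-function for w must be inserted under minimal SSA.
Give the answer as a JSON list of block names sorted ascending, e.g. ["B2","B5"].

idom tree: B1←B0 B2←B0 B3←B0 B4←B1 B5←B0 B6←B0
Join-block Dom:
  B2: preds {B0,B1}: {B0} ∩ {B0,B1} = {B0}; idom=B0
  B3: preds {B0,B1}: {B0} ∩ {B0,B1} = {B0}; idom=B0
  B5: preds {B2,B3}: {B0,B2} ∩ {B0,B3} = {B0}; idom=B0
  B6: preds {B4,B5}: {B0,B1,B4} ∩ {B0,B5} = {B0}; idom=B0

DF walk-up:
  join B2 pred B0: · stop@B0
  join B2 pred B1: B1 stop@B0
  join B3 pred B0: · stop@B0
  join B3 pred B1: B1 stop@B0
  join B5 pred B2: B2 stop@B0
  join B5 pred B3: B3 stop@B0
  join B6 pred B4: B4→B1 stop@B0
  join B6 pred B5: B5 stop@B0
  DF(B0)=∅
  DF(B1)={B2,B3,B6}
  DF(B2)={B5}
  DF(B3)={B5}
  DF(B4)={B6}
  DF(B5)={B6}
  DF(B6)=∅

φ for w: defs {B1,B5,B6}
  DF⁺ = {B2,B3,B5,B6}

Answer: ["B2", "B3", "B5", "B6"]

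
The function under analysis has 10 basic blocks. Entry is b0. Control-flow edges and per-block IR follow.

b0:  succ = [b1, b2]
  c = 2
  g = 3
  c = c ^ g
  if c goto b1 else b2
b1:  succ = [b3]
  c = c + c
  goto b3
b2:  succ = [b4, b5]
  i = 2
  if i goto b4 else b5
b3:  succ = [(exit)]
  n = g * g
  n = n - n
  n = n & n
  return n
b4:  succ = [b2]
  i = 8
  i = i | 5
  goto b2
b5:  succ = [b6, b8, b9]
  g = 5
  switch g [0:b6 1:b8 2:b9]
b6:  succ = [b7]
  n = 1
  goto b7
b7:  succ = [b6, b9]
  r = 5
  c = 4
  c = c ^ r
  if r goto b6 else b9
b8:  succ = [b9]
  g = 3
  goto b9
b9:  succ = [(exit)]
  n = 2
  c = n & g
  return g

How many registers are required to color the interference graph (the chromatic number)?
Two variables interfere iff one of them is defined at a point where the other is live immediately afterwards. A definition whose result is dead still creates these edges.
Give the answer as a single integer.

Answer: 3

Derivation:
Block summaries:
  b0 def {c,g} use ∅
  b1 def {c} use {c}
  b2 def {i} use ∅
  b3 def {n} use {g}
  b4 def {i} use ∅
  b5 def {g} use ∅
  b6 def {n} use ∅
  b7 def {c,r} use ∅
  b8 def {g} use ∅
  b9 def {c,n} use {g}

Live sets:
  live b0: ∅→{c,g}
  live b1: {c,g}→{g}
  live b2: ∅→∅
  live b3: {g}→∅
  live b4: ∅→∅
  live b5: ∅→{g}
  live b6: {g}→{g}
  live b7: {g}→{g}
  live b8: ∅→{g}
  live b9: {g}→∅

Interference:
  c↔{g,r}
  g↔{c,n,r}
  i↔∅
  n↔{g}
  r↔{c,g}

Registers:
  {c,g,r} pairwise interfere (3-clique) ⇒ χ ≥ 3
  3-colouring: r0={g,i}  r1={c,n}  r2={r}
  χ = 3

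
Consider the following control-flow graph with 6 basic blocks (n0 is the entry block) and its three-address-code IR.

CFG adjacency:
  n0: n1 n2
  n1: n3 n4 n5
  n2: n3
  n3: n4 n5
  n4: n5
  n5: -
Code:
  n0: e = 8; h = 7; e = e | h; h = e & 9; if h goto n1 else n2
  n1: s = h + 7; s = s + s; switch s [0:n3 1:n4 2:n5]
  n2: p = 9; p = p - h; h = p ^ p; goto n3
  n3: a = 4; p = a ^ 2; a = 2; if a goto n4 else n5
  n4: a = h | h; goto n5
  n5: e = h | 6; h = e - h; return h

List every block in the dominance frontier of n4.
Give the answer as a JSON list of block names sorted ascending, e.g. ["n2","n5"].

Answer: ["n5"]

Analysis:
idom tree: n1←n0 n2←n0 n3←n0 n4←n0 n5←n0
Join-block Dom:
  n3: preds {n1,n2}: {n0,n1} ∩ {n0,n2} = {n0}; idom=n0
  n4: preds {n1,n3}: {n0,n1} ∩ {n0,n3} = {n0}; idom=n0
  n5: preds {n1,n3,n4}: {n0,n1} ∩ {n0,n3} ∩ {n0,n4} = {n0}; idom=n0

DF derivation:
  join n3 pred n1: n1 stop@n0
  join n3 pred n2: n2 stop@n0
  join n4 pred n1: n1 stop@n0
  join n4 pred n3: n3 stop@n0
  join n5 pred n1: n1 stop@n0
  join n5 pred n3: n3 stop@n0
  join n5 pred n4: n4 stop@n0
  DF(n0)=∅
  DF(n1)={n3,n4,n5}
  DF(n2)={n3}
  DF(n3)={n4,n5}
  DF(n4)={n5}
  DF(n5)=∅

DF(n4) = ["n5"]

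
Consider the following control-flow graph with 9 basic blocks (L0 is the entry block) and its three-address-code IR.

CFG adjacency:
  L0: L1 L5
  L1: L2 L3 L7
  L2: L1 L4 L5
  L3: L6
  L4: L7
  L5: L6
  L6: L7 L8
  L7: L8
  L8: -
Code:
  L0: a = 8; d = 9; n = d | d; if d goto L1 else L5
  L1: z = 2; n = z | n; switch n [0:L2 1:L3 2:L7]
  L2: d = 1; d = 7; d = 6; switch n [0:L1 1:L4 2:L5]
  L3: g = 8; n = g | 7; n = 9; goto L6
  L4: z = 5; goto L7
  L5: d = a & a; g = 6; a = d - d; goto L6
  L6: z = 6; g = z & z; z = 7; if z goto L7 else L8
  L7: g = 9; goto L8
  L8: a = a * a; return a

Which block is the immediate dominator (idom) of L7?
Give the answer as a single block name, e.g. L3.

Answer: L0

Derivation:
idom tree: L1←L0 L2←L1 L3←L1 L4←L2 L5←L0 L6←L0 L7←L0 L8←L0
Dom∩ at merges:
  L1: preds {L0,L2}: {L0} ∩ {L0,L1,L2} = {L0}; idom=L0
  L5: preds {L0,L2}: {L0} ∩ {L0,L1,L2} = {L0}; idom=L0
  L6: preds {L3,L5}: {L0,L1,L3} ∩ {L0,L5} = {L0}; idom=L0
  L7: preds {L1,L4,L6}: {L0,L1} ∩ {L0,L1,L2,L4} ∩ {L0,L6} = {L0}; idom=L0
  L8: preds {L6,L7}: {L0,L6} ∩ {L0,L7} = {L0}; idom=L0

idom(L7) = L0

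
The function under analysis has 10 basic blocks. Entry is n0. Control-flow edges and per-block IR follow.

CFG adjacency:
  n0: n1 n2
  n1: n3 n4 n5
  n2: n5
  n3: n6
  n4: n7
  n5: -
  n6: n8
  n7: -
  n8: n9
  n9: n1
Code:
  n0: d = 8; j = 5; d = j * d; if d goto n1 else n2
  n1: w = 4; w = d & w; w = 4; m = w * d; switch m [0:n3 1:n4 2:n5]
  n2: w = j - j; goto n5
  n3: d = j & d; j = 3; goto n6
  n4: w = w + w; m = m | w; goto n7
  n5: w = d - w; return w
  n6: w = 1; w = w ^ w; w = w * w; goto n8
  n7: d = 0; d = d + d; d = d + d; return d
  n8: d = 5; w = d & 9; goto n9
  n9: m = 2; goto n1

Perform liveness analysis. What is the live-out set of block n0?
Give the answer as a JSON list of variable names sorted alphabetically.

Answer: ["d", "j"]

Working:
Per-block:
  n0 def {d,j} use ∅
  n1 def {m,w} use {d}
  n2 def {w} use {j}
  n3 def {d,j} use {d,j}
  n4 def {m,w} use {m,w}
  n5 def {w} use {d,w}
  n6 def {w} use ∅
  n7 def {d} use ∅
  n8 def {d,w} use ∅
  n9 def {m} use ∅

Liveness:
  n0 li=∅ lo={d,j}
  n1 li={d,j} lo={d,j,m,w}
  n2 li={d,j} lo={d,w}
  n3 li={d,j} lo={j}
  n4 li={m,w} lo=∅
  n5 li={d,w} lo=∅
  n6 li={j} lo={j}
  n7 li=∅ lo=∅
  n8 li={j} lo={d,j}
  n9 li={d,j} lo={d,j}

live-out(n0) = ["d", "j"]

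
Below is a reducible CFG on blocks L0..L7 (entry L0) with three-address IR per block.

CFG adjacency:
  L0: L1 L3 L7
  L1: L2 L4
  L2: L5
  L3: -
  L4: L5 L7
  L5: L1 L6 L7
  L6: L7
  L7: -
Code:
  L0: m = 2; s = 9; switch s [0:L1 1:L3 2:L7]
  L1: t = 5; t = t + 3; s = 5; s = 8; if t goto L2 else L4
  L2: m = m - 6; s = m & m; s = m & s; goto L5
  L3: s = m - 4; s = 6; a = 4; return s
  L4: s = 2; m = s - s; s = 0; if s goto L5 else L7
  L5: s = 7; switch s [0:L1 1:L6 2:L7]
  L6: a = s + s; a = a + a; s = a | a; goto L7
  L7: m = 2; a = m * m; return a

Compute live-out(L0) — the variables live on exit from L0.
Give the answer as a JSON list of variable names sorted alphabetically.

Answer: ["m"]

Derivation:
Block summaries:
  L0 def {m,s} use ∅
  L1 def {s,t} use ∅
  L2 def {m,s} use {m}
  L3 def {a,s} use {m}
  L4 def {m,s} use ∅
  L5 def {s} use ∅
  L6 def {a,s} use {s}
  L7 def {a,m} use ∅

Backward fixpoint:
  live L0: ∅→{m}
  live L1: {m}→{m}
  live L2: {m}→{m}
  live L3: {m}→∅
  live L4: ∅→{m}
  live L5: {m}→{m,s}
  live L6: {s}→∅
  live L7: ∅→∅

live-out(L0) = ["m"]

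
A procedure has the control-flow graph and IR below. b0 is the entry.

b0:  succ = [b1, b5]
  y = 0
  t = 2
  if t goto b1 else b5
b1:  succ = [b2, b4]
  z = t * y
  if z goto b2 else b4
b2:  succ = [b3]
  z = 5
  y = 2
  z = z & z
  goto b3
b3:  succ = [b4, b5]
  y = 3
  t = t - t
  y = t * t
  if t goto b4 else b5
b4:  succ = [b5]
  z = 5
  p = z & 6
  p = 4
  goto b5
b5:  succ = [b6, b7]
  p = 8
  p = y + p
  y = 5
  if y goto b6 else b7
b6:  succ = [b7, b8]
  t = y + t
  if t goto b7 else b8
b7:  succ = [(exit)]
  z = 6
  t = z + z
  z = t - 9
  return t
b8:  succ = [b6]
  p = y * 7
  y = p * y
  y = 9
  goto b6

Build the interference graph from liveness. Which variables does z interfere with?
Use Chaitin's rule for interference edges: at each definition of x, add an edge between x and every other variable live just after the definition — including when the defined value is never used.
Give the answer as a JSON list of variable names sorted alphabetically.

def/use:
  b0: {t,y} / ∅
  b1: {z} / {t,y}
  b2: {y,z} / ∅
  b3: {t,y} / {t}
  b4: {p,z} / ∅
  b5: {p,y} / {y}
  b6: {t} / {t,y}
  b7: {t,z} / ∅
  b8: {p,y} / {y}

Live sets:
  live b0: ∅→{t,y}
  live b1: {t,y}→{t,y}
  live b2: {t}→{t}
  live b3: {t}→{t,y}
  live b4: {t,y}→{t,y}
  live b5: {t,y}→{t,y}
  live b6: {t,y}→{t,y}
  live b7: ∅→∅
  live b8: {t,y}→{t,y}

Conflict graph:
  p: {t,y}
  t: {p,y,z}
  y: {p,t,z}
  z: {t,y}

N(z) = ["t", "y"]

Answer: ["t", "y"]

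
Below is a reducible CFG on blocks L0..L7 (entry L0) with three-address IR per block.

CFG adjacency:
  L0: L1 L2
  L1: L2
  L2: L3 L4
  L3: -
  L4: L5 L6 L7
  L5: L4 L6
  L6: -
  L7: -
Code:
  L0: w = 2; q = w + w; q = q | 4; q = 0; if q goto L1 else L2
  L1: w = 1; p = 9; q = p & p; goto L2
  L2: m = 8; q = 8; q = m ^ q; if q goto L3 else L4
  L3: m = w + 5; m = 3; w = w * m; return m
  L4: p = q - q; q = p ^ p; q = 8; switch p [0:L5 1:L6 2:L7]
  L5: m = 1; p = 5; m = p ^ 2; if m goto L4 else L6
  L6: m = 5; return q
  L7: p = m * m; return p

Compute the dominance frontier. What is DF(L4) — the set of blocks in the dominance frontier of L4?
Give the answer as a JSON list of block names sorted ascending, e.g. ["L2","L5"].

Answer: ["L4"]

Working:
idom tree: L1←L0 L2←L0 L3←L2 L4←L2 L5←L4 L6←L4 L7←L4
Dom∩ at merges:
  L2: preds {L0,L1}: {L0} ∩ {L0,L1} = {L0}; idom=L0
  L4: preds {L2,L5}: {L0,L2} ∩ {L0,L2,L4,L5} = {L0,L2}; idom=L2
  L6: preds {L4,L5}: {L0,L2,L4} ∩ {L0,L2,L4,L5} = {L0,L2,L4}; idom=L4

DF walk-up:
  join L2 pred L0: · stop@L0
  join L2 pred L1: L1 stop@L0
  join L4 pred L2: · stop@L2
  join L4 pred L5: L5→L4 stop@L2
  join L6 pred L4: · stop@L4
  join L6 pred L5: L5 stop@L4
  L0: DF=∅
  L1: DF={L2}
  L2: DF=∅
  L3: DF=∅
  L4: DF={L4}
  L5: DF={L4,L6}
  L6: DF=∅
  L7: DF=∅

DF(L4) = ["L4"]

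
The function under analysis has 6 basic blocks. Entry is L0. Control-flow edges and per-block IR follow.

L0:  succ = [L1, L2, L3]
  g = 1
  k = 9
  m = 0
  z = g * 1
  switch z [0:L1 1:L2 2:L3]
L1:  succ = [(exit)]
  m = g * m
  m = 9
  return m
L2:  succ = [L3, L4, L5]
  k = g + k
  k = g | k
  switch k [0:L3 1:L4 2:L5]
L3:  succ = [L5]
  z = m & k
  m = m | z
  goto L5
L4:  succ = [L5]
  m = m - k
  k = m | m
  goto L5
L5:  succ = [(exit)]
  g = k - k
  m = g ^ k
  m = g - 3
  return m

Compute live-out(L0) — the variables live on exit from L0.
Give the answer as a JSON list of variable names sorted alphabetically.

Answer: ["g", "k", "m"]

Derivation:
def/use:
  L0 def {g,k,m,z} use ∅
  L1 def {m} use {g,m}
  L2 def {k} use {g,k}
  L3 def {m,z} use {k,m}
  L4 def {k,m} use {k,m}
  L5 def {g,m} use {k}

Live sets:
  L0: in=∅ out={g,k,m}
  L1: in={g,m} out=∅
  L2: in={g,k,m} out={k,m}
  L3: in={k,m} out={k}
  L4: in={k,m} out={k}
  L5: in={k} out=∅

live-out(L0) = ["g", "k", "m"]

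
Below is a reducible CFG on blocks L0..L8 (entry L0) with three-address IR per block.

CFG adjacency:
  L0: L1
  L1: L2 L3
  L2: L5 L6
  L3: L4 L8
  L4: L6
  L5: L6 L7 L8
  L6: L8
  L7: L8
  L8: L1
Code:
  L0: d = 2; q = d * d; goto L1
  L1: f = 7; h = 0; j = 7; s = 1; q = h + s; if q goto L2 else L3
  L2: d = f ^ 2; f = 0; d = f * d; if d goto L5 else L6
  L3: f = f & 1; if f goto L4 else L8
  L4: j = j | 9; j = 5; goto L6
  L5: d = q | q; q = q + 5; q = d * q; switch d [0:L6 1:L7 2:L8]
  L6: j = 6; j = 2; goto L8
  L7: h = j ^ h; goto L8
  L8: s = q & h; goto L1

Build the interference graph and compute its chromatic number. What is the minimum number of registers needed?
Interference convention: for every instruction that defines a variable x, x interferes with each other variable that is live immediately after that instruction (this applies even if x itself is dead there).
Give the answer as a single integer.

Answer: 5

Derivation:
Per-block:
  L0: def={d,q} ue=∅
  L1: def={f,h,j,q,s} ue=∅
  L2: def={d,f} ue={f}
  L3: def={f} ue={f}
  L4: def={j} ue={j}
  L5: def={d,q} ue={q}
  L6: def={j} ue=∅
  L7: def={h} ue={h,j}
  L8: def={s} ue={h,q}

Liveness:
  L0: in=∅ out=∅
  L1: in=∅ out={f,h,j,q}
  L2: in={f,h,j,q} out={h,j,q}
  L3: in={f,h,j,q} out={h,j,q}
  L4: in={h,j,q} out={h,q}
  L5: in={h,j,q} out={h,j,q}
  L6: in={h,q} out={h,q}
  L7: in={h,j,q} out={h,q}
  L8: in={h,q} out=∅

Interfere edges:
  d: {f,h,j,q}
  f: {d,h,j,q,s}
  h: {d,f,j,q,s}
  j: {d,f,h,q,s}
  q: {d,f,h,j}
  s: {f,h,j}

Chromatic number:
  clique {d,f,h,j,q} ⇒ need ≥ 5
  assign d→c3 f→c0 h→c1 j→c2 q→c4 s→c3 — no edge inside a register ⇒ χ ≤ 5
  χ = 5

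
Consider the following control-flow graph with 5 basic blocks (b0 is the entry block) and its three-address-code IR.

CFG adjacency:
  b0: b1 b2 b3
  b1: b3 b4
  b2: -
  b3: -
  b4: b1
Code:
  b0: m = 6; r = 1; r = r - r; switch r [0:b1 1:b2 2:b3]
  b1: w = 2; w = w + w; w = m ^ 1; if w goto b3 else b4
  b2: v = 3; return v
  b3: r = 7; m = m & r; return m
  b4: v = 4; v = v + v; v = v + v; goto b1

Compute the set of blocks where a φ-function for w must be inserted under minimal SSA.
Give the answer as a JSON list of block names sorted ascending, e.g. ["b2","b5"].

idom tree: b1←b0 b2←b0 b3←b0 b4←b1
Dom∩ at merges:
  b1: preds {b0,b4}: {b0} ∩ {b0,b1,b4} = {b0}; idom=b0
  b3: preds {b0,b1}: {b0} ∩ {b0,b1} = {b0}; idom=b0

DF derivation:
  join b1 pred b0: · stop@b0
  join b1 pred b4: b4→b1 stop@b0
  join b3 pred b0: · stop@b0
  join b3 pred b1: b1 stop@b0
  DF(b0)=∅
  DF(b1)={b1,b3}
  DF(b2)=∅
  DF(b3)=∅
  DF(b4)={b1}

φ for w: defs {b1}
  DF⁺ = {b1,b3}

Answer: ["b1", "b3"]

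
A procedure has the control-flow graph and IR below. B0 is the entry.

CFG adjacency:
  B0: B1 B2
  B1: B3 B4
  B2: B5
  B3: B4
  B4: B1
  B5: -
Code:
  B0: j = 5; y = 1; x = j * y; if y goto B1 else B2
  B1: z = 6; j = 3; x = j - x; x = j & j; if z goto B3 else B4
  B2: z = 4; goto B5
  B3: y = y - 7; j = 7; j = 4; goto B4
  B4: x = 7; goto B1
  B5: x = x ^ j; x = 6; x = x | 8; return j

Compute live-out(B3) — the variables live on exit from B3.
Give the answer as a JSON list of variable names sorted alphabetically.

Answer: ["y"]

Working:
def/use:
  B0 def {j,x,y} use ∅
  B1 def {j,x,z} use {x}
  B2 def {z} use ∅
  B3 def {j,y} use {y}
  B4 def {x} use ∅
  B5 def {x} use {j,x}

Backward fixpoint:
  B0: in=∅ out={j,x,y}
  B1: in={x,y} out={y}
  B2: in={j,x} out={j,x}
  B3: in={y} out={y}
  B4: in={y} out={x,y}
  B5: in={j,x} out=∅

live-out(B3) = ["y"]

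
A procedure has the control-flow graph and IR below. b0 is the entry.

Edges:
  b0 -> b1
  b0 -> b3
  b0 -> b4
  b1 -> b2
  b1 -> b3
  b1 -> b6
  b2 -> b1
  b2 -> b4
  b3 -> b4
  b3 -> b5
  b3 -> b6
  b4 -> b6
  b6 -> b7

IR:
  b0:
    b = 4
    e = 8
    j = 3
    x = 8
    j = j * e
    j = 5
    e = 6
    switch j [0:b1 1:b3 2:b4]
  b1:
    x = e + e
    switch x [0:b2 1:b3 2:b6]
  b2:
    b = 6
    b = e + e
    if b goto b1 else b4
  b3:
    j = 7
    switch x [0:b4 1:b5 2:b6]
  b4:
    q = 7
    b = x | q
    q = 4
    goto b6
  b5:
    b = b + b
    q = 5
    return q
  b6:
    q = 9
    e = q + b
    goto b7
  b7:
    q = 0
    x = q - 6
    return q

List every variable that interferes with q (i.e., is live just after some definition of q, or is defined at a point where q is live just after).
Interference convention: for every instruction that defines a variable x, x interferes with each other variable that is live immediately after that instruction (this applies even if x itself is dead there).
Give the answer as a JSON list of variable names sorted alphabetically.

Answer: ["b", "x"]

Analysis:
Block summaries:
  b0: def={b,e,j,x} ue=∅
  b1: def={x} ue={e}
  b2: def={b} ue={e}
  b3: def={j} ue={x}
  b4: def={b,q} ue={x}
  b5: def={b,q} ue={b}
  b6: def={e,q} ue={b}
  b7: def={q,x} ue=∅

Liveness:
  b0 li=∅ lo={b,e,x}
  b1 li={b,e} lo={b,e,x}
  b2 li={e,x} lo={b,e,x}
  b3 li={b,x} lo={b,x}
  b4 li={x} lo={b}
  b5 li={b} lo=∅
  b6 li={b} lo=∅
  b7 li=∅ lo=∅

Interfere edges:
  b↔{e,j,q,x}
  e↔{b,j,x}
  j↔{b,e,x}
  q↔{b,x}
  x↔{b,e,j,q}

N(q) = ["b", "x"]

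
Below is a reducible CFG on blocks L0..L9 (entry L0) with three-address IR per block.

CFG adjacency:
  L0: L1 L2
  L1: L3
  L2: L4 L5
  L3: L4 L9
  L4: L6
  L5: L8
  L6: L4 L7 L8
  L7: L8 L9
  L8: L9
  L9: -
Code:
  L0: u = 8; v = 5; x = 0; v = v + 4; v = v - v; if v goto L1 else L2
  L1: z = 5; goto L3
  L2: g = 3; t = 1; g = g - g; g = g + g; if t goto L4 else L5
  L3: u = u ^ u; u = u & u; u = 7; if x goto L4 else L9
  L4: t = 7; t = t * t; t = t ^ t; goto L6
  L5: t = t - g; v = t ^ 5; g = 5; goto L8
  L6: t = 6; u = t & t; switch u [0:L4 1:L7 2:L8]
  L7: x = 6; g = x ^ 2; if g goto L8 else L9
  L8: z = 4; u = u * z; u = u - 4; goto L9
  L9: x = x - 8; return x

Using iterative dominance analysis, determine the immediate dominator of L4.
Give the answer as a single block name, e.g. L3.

idom tree: L1←L0 L2←L0 L3←L1 L4←L0 L5←L2 L6←L4 L7←L6 L8←L0 L9←L0
Join-block Dom:
  L4: preds {L2,L3,L6}: {L0,L2} ∩ {L0,L1,L3} ∩ {L0,L4,L6} = {L0}; idom=L0
  L8: preds {L5,L6,L7}: {L0,L2,L5} ∩ {L0,L4,L6} ∩ {L0,L4,L6,L7} = {L0}; idom=L0
  L9: preds {L3,L7,L8}: {L0,L1,L3} ∩ {L0,L4,L6,L7} ∩ {L0,L8} = {L0}; idom=L0

idom(L4) = L0

Answer: L0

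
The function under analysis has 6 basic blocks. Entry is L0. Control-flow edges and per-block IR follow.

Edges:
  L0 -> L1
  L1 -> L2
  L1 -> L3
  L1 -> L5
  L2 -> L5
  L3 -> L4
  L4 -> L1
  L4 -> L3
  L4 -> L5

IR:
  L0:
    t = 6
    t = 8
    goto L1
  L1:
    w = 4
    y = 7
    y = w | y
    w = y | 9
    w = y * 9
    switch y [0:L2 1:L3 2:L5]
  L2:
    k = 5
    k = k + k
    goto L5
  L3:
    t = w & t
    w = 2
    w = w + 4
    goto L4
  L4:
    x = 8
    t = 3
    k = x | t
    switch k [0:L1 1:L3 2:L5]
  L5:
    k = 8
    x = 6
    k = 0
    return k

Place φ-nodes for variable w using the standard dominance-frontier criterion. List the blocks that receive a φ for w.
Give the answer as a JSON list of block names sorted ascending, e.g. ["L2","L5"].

idom tree: L1←L0 L2←L1 L3←L1 L4←L3 L5←L1
Dom∩ at merges:
  L1: preds {L0,L4}: {L0} ∩ {L0,L1,L3,L4} = {L0}; idom=L0
  L3: preds {L1,L4}: {L0,L1} ∩ {L0,L1,L3,L4} = {L0,L1}; idom=L1
  L5: preds {L1,L2,L4}: {L0,L1} ∩ {L0,L1,L2} ∩ {L0,L1,L3,L4} = {L0,L1}; idom=L1

Frontier:
  L1←L0: walk · to L0
  L1←L4: walk L4→L3→L1 to L0
  L3←L1: walk · to L1
  L3←L4: walk L4→L3 to L1
  L5←L1: walk · to L1
  L5←L2: walk L2 to L1
  L5←L4: walk L4→L3 to L1
  L0 → ∅
  L1 → {L1}
  L2 → {L5}
  L3 → {L1,L3,L5}
  L4 → {L1,L3,L5}
  L5 → ∅

φ for w: defs {L1,L3}
  DF⁺ = {L1,L3,L5}

Answer: ["L1", "L3", "L5"]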